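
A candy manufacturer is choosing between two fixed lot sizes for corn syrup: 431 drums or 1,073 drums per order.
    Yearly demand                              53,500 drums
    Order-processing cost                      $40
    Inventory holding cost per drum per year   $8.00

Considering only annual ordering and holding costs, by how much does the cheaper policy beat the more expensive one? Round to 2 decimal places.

$402.79

For each Q, cost = (D/Q)·S + (Q/2)·H.
TC(431) = (53,500/431)×40 + (431/2)×8 = $6,689.20
TC(1,073) = (53,500/1,073)×40 + (1,073/2)×8 = $6,286.41
Lots of 1,073 are cheaper by $402.79.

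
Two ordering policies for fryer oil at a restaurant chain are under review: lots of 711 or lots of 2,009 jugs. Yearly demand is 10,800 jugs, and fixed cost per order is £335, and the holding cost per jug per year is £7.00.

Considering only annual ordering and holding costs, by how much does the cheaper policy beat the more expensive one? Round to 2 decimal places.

Annual cost at Q: ordering D·S/Q plus holding Q·H/2.
TC(711) = (10,800/711)×335 + (711/2)×7 = £7,577.11
TC(2,009) = (10,800/2,009)×335 + (2,009/2)×7 = £8,832.40
|ΔTC| = |£7,577.11 − £8,832.40| = £1,255.29

£1,255.29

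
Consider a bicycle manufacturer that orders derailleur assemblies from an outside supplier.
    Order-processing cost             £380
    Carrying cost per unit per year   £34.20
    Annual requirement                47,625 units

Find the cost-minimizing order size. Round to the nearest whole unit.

1,029 units

Optimal lot size Q* = (2 × 47,625 × £380 / £34.2)^½ ≈ 1,028.75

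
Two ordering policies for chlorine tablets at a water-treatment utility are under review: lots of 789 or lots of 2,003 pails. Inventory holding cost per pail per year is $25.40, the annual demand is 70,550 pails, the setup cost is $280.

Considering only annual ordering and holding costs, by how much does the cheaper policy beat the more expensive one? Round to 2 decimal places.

$243.25

For each Q, cost = (D/Q)·S + (Q/2)·H.
TC(789) = (70,550/789)×280 + (789/2)×25.4 = $35,057.06
TC(2,003) = (70,550/2,003)×280 + (2,003/2)×25.4 = $35,300.31
Lots of 789 are cheaper by $243.25.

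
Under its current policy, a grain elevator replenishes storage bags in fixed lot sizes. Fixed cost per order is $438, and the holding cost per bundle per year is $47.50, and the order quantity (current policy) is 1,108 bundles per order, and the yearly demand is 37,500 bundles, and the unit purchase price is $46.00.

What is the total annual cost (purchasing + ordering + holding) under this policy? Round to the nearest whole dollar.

$1,766,139

Annual ordering cost = (D/Q)·S = (37,500/1,108) × 438 = $14,824.01
Annual holding cost  = (Q/2)·H = (1,108/2) × 47.5 = $26,315.00
Purchase cost = D·C = 37,500 × 46 = $1,725,000.00
Total = $14,824.01 + $26,315.00 + $1,725,000.00 = $1,766,139.01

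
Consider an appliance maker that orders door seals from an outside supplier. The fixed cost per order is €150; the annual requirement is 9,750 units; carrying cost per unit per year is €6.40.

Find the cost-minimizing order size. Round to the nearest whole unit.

2DS/H = 2·9,750·150/6.4 = 457,031.25
EOQ = √457,031.25 ≈ 676.04

676 units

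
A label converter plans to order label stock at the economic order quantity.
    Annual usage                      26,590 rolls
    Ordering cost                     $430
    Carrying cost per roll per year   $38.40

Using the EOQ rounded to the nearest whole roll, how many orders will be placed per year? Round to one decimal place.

34.4 orders per year

EOQ = √(2DS/H) = √(2 × 26,590 × 430 / 38.4)
    = √(595,505.21) ≈ 771.69 → Q = 772
Orders per year = D/Q = 26,590 / 772 = 34.443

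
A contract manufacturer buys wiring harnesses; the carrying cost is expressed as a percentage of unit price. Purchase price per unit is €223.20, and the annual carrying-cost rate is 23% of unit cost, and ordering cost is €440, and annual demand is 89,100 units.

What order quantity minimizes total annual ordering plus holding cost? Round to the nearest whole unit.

1,236 units

H = i·C = 0.23 × €223.2 = €51.3360 per unit-year
2DS/H = 2·89,100·440/51.336 = 1,527,349.23
EOQ = √1,527,349.23 ≈ 1,235.86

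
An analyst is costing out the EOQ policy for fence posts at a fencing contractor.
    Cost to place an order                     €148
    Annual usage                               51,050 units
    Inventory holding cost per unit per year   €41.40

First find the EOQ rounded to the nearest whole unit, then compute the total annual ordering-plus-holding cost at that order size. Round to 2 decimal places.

Optimal lot size Q* = (2 × 51,050 × €148 / €41.4)^½ ≈ 604.15 → Q = 604 units
Ordering: D/Q × S = 51,050/604 × €148 = €12,508.94
Holding:  Q/2 × H = 604/2 × €41.4 = €12,502.80
Total = €12,508.94 + €12,502.80 = €25,011.74

€25,011.74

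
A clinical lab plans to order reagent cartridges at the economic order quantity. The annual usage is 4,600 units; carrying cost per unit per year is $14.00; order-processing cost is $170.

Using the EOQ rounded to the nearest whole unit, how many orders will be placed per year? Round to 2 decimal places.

13.77 orders per year

Optimal lot size Q* = (2 × 4,600 × $170 / $14)^½ ≈ 334.24 → Q = 334
Orders per year = D/Q = 4,600 / 334 = 13.772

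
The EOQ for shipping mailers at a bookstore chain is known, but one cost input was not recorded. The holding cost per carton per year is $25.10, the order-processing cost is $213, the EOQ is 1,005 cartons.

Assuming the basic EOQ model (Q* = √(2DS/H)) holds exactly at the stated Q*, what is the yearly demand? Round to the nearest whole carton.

EOQ relation: Q² = 2DS/H, so rearrange for the unknown.
D = Q²H / (2S) = 1,005² × 25.1 / (2 × 213) = 59,510.86

59,511 cartons per year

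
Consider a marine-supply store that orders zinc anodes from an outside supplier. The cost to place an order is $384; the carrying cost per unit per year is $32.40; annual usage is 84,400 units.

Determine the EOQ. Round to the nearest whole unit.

1,414 units

2DS/H = 2·84,400·384/32.4 = 2,000,592.59
EOQ = √2,000,592.59 ≈ 1,414.42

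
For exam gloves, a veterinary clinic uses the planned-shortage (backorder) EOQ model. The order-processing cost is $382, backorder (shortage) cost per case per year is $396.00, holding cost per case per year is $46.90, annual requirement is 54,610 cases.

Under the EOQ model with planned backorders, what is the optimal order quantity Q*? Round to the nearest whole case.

Q* = √(2DS/H) · √((H + b)/b)
   = √(2 × 54,610 × 382 / 46.9) · √((46.9 + 396) / 396)
   = 943.184 × 1.0576 ≈ 997.47

997 cases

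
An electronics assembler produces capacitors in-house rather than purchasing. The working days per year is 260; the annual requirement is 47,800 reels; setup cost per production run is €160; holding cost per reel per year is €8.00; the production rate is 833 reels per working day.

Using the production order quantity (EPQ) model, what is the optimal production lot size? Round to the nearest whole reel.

Daily demand d = 47,800/260 = 183.846; p = 833; 1 − d/p = 0.77930
EPQ = √(2DS / (H(1 − d/p)))
    = √(2 × 47,800 × 160 / (8 × 0.77930)) ≈ 1,566.36

1,566 reels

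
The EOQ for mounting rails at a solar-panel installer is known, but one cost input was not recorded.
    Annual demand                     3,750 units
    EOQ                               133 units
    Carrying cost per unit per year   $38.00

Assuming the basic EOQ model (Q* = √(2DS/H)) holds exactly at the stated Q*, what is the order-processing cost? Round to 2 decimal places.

$89.62

Since Q* = (2DS/H)^½, squaring gives Q*²·H = 2DS.
S = Q²H / (2D) = 133² × 38 / (2 × 3,750) = 89.6243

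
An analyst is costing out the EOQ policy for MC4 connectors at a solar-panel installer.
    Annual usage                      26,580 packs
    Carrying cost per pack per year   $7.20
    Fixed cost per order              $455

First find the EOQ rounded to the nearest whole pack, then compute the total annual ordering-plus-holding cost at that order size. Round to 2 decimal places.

2DS/H = 2·26,580·455/7.2 = 3,359,416.67
EOQ = √3,359,416.67 ≈ 1,832.87 → Q = 1,833 packs
Orders/yr = 26,580/1,833 = 14.501; ordering cost = 14.501 × $455 = $6,597.87
Average inventory = 1,833/2 = 916.5; holding cost = 916.5 × $7.2 = $6,598.80
Total = $6,597.87 + $6,598.80 = $13,196.67

$13,196.67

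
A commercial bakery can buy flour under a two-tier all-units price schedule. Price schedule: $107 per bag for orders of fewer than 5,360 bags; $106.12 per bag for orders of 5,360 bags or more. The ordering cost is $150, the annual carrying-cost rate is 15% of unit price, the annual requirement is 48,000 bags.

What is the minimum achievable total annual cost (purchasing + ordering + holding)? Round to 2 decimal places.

H₁ = 15%×$107 = $16.0500;  H₂ = 15%×$106.12 = $15.9180
EOQ₁ = √(2×48,000×150/16.0500) = 947.20  (< 5,360, feasible at tier 1)
EOQ₂ = √(2×48,000×150/15.9180) = 951.12  (< 5,360 → use Q = 5,360 at tier-2 price)
TC(tier 1 (EOQ₁), Q≈947.2) = $5,151,202.63
TC(tier 2, Q≈5,360.0) = $5,137,763.52
Minimum at tier 2: $5,137,763.52

$5,137,763.52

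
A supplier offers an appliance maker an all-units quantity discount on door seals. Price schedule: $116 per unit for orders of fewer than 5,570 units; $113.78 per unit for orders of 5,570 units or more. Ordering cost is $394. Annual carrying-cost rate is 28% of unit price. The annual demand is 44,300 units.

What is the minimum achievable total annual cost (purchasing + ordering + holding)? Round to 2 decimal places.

H₁ = 28%×$116 = $32.4800;  H₂ = 28%×$113.78 = $31.8584
EOQ₁ = √(2×44,300×394/32.4800) = 1,036.71  (< 5,570, feasible at tier 1)
EOQ₂ = √(2×44,300×394/31.8584) = 1,046.77  (< 5,570 → use Q = 5,570 at tier-2 price)
TC(tier 1 (EOQ₁), Q≈1,036.7) = $5,172,472.32
TC(tier 2, Q≈5,570.0) = $5,132,313.25
Minimum at tier 2: $5,132,313.25

$5,132,313.25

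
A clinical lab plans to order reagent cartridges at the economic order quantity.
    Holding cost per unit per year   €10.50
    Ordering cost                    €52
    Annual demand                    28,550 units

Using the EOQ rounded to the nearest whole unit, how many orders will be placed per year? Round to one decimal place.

53.7 orders per year

EOQ = √(2DS/H) = √(2 × 28,550 × 52 / 10.5)
    = √(282,780.95) ≈ 531.77 → Q = 532
N = D/Q = 28,550/532 ≈ 53.665 orders/yr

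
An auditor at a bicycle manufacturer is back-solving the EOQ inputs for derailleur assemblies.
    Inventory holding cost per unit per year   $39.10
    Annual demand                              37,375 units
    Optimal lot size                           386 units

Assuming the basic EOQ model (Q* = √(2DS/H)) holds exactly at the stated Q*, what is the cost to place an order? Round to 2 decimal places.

$77.94

Since Q* = (2DS/H)^½, squaring gives Q*²·H = 2DS.
S = Q²H / (2D) = 386² × 39.1 / (2 × 37,375) = 77.9364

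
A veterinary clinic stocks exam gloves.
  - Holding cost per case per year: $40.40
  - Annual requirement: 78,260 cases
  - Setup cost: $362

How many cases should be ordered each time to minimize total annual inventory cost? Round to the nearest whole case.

1,184 cases

2DS/H = 2·78,260·362/40.4 = 1,402,481.19
EOQ = √1,402,481.19 ≈ 1,184.26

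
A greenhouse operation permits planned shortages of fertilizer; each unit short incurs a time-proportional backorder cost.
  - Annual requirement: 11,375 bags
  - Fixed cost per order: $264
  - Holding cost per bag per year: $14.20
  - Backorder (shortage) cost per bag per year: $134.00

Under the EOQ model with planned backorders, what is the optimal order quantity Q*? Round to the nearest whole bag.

Q* = √(2DS/H) · √((H + b)/b)
   = √(2 × 11,375 × 264 / 14.2) · √((14.2 + 134) / 134)
   = 650.352 × 1.0517 ≈ 683.94

684 bags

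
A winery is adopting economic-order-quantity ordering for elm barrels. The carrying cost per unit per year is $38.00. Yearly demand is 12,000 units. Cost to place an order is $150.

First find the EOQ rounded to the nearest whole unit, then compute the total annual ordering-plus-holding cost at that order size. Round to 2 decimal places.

$11,696.16

Optimal lot size Q* = (2 × 12,000 × $150 / $38)^½ ≈ 307.79 → Q = 308 units
Ordering: D/Q × S = 12,000/308 × $150 = $5,844.16
Holding:  Q/2 × H = 308/2 × $38 = $5,852.00
Total = $5,844.16 + $5,852.00 = $11,696.16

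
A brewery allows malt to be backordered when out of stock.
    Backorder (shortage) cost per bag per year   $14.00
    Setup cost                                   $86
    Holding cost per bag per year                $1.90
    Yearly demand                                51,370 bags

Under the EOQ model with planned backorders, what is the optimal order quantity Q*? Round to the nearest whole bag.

2,298 bags

Basic EOQ = √(2·51,370·86/1.9) = 2,156.464
Backorder adjustment √((H+b)/b) = √((1.9+14)/14) = 1.0657
Q* = 2,156.464 × 1.0657 ≈ 2,298.14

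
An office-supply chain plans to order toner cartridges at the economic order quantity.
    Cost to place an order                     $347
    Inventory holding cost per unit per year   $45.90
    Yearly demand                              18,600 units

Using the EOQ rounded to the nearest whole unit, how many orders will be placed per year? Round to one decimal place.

35.1 orders per year

EOQ = √(2DS/H) = √(2 × 18,600 × 347 / 45.9)
    = √(281,228.76) ≈ 530.31 → Q = 530
Orders per year = D/Q = 18,600 / 530 = 35.094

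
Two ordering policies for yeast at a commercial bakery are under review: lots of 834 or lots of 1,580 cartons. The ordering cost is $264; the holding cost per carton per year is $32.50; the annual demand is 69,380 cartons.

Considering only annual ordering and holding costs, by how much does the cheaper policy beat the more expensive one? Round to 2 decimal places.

For each Q, cost = (D/Q)·S + (Q/2)·H.
TC(834) = (69,380/834)×264 + (834/2)×32.5 = $35,514.51
TC(1,580) = (69,380/1,580)×264 + (1,580/2)×32.5 = $37,267.61
Cheaper: Q = 834.  Difference = $1,753.09

$1,753.09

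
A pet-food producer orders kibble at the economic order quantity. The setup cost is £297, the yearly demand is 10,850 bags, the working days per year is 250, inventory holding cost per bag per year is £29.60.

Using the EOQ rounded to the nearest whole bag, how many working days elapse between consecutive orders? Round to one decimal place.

10.8 days

Optimal lot size Q* = (2 × 10,850 × £297 / £29.6)^½ ≈ 466.62 → Q = 467 bags
Cycle time = (working days × Q)/D = (250 × 467) / 10,850 = 10.760 days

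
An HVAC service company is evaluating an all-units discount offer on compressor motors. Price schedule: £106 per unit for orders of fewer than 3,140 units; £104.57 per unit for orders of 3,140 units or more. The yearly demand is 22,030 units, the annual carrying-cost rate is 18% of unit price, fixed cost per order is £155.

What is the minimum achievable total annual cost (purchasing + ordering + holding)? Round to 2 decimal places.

£2,334,316.05

H₁ = 18%×£106 = £19.0800;  H₂ = 18%×£104.57 = £18.8226
EOQ₁ = √(2×22,030×155/19.0800) = 598.27  (< 3,140, feasible at tier 1)
EOQ₂ = √(2×22,030×155/18.8226) = 602.35  (< 3,140 → use Q = 3,140 at tier-2 price)
TC(tier 1 (EOQ₁), Q≈598.3) = £2,346,595.04
TC(tier 2, Q≈3,140.0) = £2,334,316.05
Minimum at tier 2: £2,334,316.05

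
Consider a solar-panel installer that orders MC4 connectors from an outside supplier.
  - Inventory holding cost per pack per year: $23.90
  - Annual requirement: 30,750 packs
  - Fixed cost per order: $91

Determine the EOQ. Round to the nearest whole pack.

484 packs

Q* = √(2·D·S / H) = √(2·30,750·91 / 23.9) = √234,163.2 ≈ 483.90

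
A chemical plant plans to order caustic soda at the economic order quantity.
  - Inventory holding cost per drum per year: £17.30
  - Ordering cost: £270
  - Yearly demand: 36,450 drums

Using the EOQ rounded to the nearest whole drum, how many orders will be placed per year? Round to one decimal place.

34.2 orders per year

EOQ = √(2DS/H) = √(2 × 36,450 × 270 / 17.3)
    = √(1,137,745.66) ≈ 1,066.65 → Q = 1,067
N = D/Q = 36,450/1,067 ≈ 34.161 orders/yr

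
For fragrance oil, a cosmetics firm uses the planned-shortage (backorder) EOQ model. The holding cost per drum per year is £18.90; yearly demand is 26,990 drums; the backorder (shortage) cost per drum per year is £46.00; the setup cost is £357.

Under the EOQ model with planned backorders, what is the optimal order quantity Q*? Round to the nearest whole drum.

Q* = √(2DS/H) · √((H + b)/b)
   = √(2 × 26,990 × 357 / 18.9) · √((18.9 + 46) / 46)
   = 1,009.763 × 1.1878 ≈ 1,199.40

1,199 drums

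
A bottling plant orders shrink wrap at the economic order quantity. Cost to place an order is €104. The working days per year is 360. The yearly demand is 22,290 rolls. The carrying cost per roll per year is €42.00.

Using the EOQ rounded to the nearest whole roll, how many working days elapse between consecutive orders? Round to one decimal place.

EOQ = √(2DS/H) = √(2 × 22,290 × 104 / 42)
    = √(110,388.57) ≈ 332.25 → Q = 332 rolls
Days between orders = 360 / (D/Q) = 360 / 67.139 ≈ 5.362

5.4 days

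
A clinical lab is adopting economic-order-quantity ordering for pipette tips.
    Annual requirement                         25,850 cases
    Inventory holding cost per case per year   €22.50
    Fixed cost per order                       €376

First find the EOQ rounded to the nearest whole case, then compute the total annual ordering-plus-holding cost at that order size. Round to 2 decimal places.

€20,913.68

Q* = √(2·D·S / H) = √(2·25,850·376 / 22.5) = √863,964.4 ≈ 929.50 → Q = 929 cases
Orders/yr = 25,850/929 = 27.826; ordering cost = 27.826 × €376 = €10,462.43
Average inventory = 929/2 = 464.5; holding cost = 464.5 × €22.5 = €10,451.25
Total = €10,462.43 + €10,451.25 = €20,913.68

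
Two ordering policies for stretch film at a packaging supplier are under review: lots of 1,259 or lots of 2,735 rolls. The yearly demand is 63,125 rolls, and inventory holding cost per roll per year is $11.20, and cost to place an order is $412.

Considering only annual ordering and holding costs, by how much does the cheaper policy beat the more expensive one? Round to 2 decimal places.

$2,882.53

TC(Q) = (D/Q)S + (Q/2)H
TC(1,259) = (63,125/1,259)×412 + (1,259/2)×11.2 = $27,707.67
TC(2,735) = (63,125/2,735)×412 + (2,735/2)×11.2 = $24,825.14
Lots of 2,735 are cheaper by $2,882.53.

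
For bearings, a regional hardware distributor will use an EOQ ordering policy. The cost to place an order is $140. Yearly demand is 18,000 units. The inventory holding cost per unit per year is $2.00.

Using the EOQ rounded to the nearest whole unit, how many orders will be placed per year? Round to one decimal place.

Q* = √(2·D·S / H) = √(2·18,000·140 / 2) = √2,520,000.0 ≈ 1,587.45 → Q = 1,587
N = D/Q = 18,000/1,587 ≈ 11.342 orders/yr

11.3 orders per year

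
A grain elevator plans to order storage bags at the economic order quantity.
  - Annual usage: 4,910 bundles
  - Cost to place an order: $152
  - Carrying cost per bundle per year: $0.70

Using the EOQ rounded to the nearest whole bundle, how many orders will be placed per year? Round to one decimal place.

3.4 orders per year

Optimal lot size Q* = (2 × 4,910 × $152 / $0.7)^½ ≈ 1,460.25 → Q = 1,460
N = D/Q = 4,910/1,460 ≈ 3.363 orders/yr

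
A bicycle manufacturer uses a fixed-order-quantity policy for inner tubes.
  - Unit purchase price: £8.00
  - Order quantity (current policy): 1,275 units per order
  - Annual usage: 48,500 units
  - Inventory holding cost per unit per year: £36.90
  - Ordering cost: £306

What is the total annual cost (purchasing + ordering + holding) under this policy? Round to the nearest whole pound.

£423,164

Annual ordering cost = (D/Q)·S = (48,500/1,275) × 306 = £11,640.00
Annual holding cost  = (Q/2)·H = (1,275/2) × 36.9 = £23,523.75
Purchase cost = D·C = 48,500 × 8 = £388,000.00
Total = £11,640.00 + £23,523.75 + £388,000.00 = £423,163.75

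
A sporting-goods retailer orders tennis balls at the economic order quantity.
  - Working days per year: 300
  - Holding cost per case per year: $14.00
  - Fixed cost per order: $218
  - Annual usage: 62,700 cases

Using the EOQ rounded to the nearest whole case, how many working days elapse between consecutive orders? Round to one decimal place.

6.7 days

EOQ = √(2DS/H) = √(2 × 62,700 × 218 / 14)
    = √(1,952,657.14) ≈ 1,397.38 → Q = 1,397 cases
Days between orders = 300 / (D/Q) = 300 / 44.882 ≈ 6.684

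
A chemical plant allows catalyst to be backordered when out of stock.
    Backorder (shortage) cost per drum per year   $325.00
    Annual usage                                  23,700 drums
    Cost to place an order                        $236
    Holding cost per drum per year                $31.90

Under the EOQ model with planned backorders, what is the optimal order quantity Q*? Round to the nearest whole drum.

Basic EOQ = √(2·23,700·236/31.9) = 592.175
Backorder adjustment √((H+b)/b) = √((31.9+325)/325) = 1.0479
Q* = 592.175 × 1.0479 ≈ 620.56

621 drums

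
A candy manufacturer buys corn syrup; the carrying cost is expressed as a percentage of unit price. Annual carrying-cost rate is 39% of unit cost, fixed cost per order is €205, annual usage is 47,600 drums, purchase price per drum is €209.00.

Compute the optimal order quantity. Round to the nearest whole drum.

489 drums

H = i·C = 0.39 × €209 = €81.5100 per drum-year
Optimal lot size Q* = (2 × 47,600 × €205 / €81.51)^½ ≈ 489.32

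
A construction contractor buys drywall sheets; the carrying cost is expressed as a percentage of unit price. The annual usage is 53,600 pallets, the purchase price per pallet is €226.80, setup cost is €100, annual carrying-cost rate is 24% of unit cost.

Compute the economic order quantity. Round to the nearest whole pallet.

444 pallets

Carrying cost H = €226.8 × 24% = €54.4320/pallet/yr
EOQ = √(2DS/H) = √(2 × 53,600 × 100 / 54.432)
    = √(196,942.97) ≈ 443.78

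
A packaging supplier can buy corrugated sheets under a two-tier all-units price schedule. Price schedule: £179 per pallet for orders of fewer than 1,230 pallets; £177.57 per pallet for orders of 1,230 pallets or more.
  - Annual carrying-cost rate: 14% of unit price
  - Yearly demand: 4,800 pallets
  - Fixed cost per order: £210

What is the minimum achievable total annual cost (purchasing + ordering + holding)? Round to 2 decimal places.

£866,307.81

H₁ = 14%×£179 = £25.0600;  H₂ = 14%×£177.57 = £24.8598
EOQ₁ = √(2×4,800×210/25.0600) = 283.63  (< 1,230, feasible at tier 1)
EOQ₂ = √(2×4,800×210/24.8598) = 284.77  (< 1,230 → use Q = 1,230 at tier-2 price)
TC(tier 1 (EOQ₁), Q≈283.6) = £866,307.81
TC(tier 2, Q≈1,230.0) = £868,444.29
Minimum at tier 1 (EOQ₁): £866,307.81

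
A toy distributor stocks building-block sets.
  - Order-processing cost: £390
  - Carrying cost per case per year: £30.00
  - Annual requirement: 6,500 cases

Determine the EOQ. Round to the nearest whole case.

EOQ = √(2DS/H) = √(2 × 6,500 × 390 / 30)
    = √(169,000.00) ≈ 411.10

411 cases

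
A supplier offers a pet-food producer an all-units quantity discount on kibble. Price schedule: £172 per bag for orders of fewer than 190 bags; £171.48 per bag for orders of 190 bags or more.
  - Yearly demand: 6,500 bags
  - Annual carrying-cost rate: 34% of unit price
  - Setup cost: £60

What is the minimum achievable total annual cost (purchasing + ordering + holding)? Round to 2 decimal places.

£1,122,211.44

H₁ = 34%×£172 = £58.4800;  H₂ = 34%×£171.48 = £58.3032
EOQ₁ = √(2×6,500×60/58.4800) = 115.49  (< 190, feasible at tier 1)
EOQ₂ = √(2×6,500×60/58.3032) = 115.66  (< 190 → use Q = 190 at tier-2 price)
TC(tier 1 (EOQ₁), Q≈115.5) = £1,124,753.84
TC(tier 2, Q≈190.0) = £1,122,211.44
Minimum at tier 2: £1,122,211.44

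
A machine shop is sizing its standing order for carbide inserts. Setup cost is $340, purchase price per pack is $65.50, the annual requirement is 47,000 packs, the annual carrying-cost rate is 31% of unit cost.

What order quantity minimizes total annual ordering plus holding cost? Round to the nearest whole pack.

1,255 packs

Carrying cost H = $65.5 × 31% = $20.3050/pack/yr
2DS/H = 2·47,000·340/20.305 = 1,573,996.55
EOQ = √1,573,996.55 ≈ 1,254.59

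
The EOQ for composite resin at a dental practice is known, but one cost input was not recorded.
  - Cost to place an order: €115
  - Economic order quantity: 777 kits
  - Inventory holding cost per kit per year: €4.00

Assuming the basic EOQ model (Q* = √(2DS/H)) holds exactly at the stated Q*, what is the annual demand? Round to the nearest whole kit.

10,500 kits per year

EOQ relation: Q² = 2DS/H, so rearrange for the unknown.
D = Q²H / (2S) = 777² × 4 / (2 × 115) = 10,499.63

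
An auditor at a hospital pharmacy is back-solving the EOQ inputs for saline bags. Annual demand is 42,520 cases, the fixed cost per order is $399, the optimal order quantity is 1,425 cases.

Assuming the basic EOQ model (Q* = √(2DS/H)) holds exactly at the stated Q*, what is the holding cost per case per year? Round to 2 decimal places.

$16.71

EOQ relation: Q² = 2DS/H, so rearrange for the unknown.
H = 2DS / Q² = 2 × 42,520 × 399 / 1,425² = 16.7096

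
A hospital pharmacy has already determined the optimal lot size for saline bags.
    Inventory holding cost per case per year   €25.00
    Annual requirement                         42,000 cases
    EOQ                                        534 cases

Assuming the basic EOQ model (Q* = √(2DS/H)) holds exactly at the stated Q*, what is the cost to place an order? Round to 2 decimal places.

Since Q* = (2DS/H)^½, squaring gives Q*²·H = 2DS.
S = Q²H / (2D) = 534² × 25 / (2 × 42,000) = 84.8679

€84.87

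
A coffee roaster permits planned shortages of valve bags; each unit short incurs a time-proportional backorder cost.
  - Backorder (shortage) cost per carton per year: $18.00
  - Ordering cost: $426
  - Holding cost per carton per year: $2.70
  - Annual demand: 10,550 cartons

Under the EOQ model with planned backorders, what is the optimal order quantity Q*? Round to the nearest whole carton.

1,957 cartons

Q* = √(2DS/H) · √((H + b)/b)
   = √(2 × 10,550 × 426 / 2.7) · √((2.7 + 18) / 18)
   = 1,824.585 × 1.0724 ≈ 1,956.65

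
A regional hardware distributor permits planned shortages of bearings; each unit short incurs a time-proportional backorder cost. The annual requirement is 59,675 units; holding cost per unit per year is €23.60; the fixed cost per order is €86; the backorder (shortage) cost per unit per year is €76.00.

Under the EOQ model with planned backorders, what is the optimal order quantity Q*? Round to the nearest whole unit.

Basic EOQ = √(2·59,675·86/23.6) = 659.484
Backorder adjustment √((H+b)/b) = √((23.6+76)/76) = 1.1448
Q* = 659.484 × 1.1448 ≈ 754.97

755 units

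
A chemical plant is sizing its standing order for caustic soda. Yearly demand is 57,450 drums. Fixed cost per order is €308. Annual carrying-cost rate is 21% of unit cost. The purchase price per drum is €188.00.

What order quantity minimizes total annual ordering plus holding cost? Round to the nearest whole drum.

Carrying cost H = €188 × 21% = €39.4800/drum/yr
EOQ = √(2DS/H) = √(2 × 57,450 × 308 / 39.48)
    = √(896,382.98) ≈ 946.78

947 drums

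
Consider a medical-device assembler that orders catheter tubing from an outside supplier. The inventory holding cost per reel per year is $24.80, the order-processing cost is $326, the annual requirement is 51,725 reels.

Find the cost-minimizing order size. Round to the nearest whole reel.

2DS/H = 2·51,725·326/24.8 = 1,359,866.94
EOQ = √1,359,866.94 ≈ 1,166.13

1,166 reels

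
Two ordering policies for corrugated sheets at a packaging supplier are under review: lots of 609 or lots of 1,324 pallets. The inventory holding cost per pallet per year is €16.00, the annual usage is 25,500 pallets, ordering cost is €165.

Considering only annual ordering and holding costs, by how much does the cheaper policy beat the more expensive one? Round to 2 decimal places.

€1,989.00

Annual cost at Q: ordering D·S/Q plus holding Q·H/2.
TC(609) = (25,500/609)×165 + (609/2)×16 = €11,780.87
TC(1,324) = (25,500/1,324)×165 + (1,324/2)×16 = €13,769.87
Cheaper: Q = 609.  Difference = €1,989.00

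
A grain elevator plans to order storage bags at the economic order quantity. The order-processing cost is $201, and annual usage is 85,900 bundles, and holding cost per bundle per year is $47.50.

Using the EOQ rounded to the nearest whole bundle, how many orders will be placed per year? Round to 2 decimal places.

100.70 orders per year

2DS/H = 2·85,900·201/47.5 = 726,985.26
EOQ = √726,985.26 ≈ 852.63 → Q = 853
N = D/Q = 85,900/853 ≈ 100.703 orders/yr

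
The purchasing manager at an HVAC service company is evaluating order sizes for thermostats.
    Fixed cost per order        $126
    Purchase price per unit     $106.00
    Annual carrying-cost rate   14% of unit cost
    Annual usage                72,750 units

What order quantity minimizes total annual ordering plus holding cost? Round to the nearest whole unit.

1,111 units

H = i·C = 0.14 × $106 = $14.8400 per unit-year
2DS/H = 2·72,750·126/14.84 = 1,235,377.36
EOQ = √1,235,377.36 ≈ 1,111.48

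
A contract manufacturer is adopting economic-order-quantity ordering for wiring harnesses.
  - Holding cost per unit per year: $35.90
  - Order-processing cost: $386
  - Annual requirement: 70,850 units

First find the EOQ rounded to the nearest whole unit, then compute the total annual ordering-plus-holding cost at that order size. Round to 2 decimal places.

$44,312.46

Q* = √(2·D·S / H) = √(2·70,850·386 / 35.9) = √1,523,571.0 ≈ 1,234.33 → Q = 1,234 units
Ordering: D/Q × S = 70,850/1,234 × $386 = $22,162.16
Holding:  Q/2 × H = 1,234/2 × $35.9 = $22,150.30
Total = $22,162.16 + $22,150.30 = $44,312.46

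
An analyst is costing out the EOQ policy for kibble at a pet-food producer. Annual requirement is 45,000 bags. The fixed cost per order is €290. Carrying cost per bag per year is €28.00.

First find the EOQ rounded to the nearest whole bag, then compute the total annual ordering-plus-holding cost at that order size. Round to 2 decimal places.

€27,033.32

2DS/H = 2·45,000·290/28 = 932,142.86
EOQ = √932,142.86 ≈ 965.48 → Q = 965 bags
Orders/yr = 45,000/965 = 46.632; ordering cost = 46.632 × €290 = €13,523.32
Average inventory = 965/2 = 482.5; holding cost = 482.5 × €28 = €13,510.00
Total = €13,523.32 + €13,510.00 = €27,033.32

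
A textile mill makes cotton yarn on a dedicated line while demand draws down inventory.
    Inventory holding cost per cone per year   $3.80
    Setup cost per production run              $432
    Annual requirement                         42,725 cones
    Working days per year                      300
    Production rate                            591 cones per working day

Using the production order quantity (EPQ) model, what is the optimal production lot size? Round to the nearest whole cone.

3,577 cones

d = 42,725/300 = 142.4167 cones/day;  effective holding cost H(1 − d/p) = 3.8·(1 − 142.4167/591) = 2.88429
Q* = √(2DS / H_eff) = √(2·42,725·432 / 2.88429) ≈ 3,577.49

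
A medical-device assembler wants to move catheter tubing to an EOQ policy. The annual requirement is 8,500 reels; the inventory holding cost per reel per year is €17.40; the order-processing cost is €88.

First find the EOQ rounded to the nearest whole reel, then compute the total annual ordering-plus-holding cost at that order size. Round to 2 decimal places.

€5,102.00

Optimal lot size Q* = (2 × 8,500 × €88 / €17.4)^½ ≈ 293.22 → Q = 293 reels
Annual ordering cost = (D/Q)·S = (8,500/293) × 88 = €2,552.90
Annual holding cost  = (Q/2)·H = (293/2) × 17.4 = €2,549.10
Total = €2,552.90 + €2,549.10 = €5,102.00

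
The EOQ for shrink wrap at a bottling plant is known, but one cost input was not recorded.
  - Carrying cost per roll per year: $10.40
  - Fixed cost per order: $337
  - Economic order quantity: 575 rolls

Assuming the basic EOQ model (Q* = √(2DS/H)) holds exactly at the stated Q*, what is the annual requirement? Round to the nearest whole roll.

EOQ relation: Q² = 2DS/H, so rearrange for the unknown.
D = Q²H / (2S) = 575² × 10.4 / (2 × 337) = 5,101.63

5,102 rolls per year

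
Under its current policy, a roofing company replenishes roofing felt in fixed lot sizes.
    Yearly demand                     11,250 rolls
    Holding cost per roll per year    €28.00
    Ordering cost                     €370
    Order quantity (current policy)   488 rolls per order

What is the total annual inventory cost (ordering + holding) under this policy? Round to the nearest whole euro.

Orders/yr = 11,250/488 = 23.053; ordering cost = 23.053 × €370 = €8,529.71
Average inventory = 488/2 = 244; holding cost = 244 × €28 = €6,832.00
Total = €8,529.71 + €6,832.00 = €15,361.71

€15,362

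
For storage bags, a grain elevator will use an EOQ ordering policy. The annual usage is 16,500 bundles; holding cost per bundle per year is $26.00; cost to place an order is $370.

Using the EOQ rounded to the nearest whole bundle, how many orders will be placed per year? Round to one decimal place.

EOQ = √(2DS/H) = √(2 × 16,500 × 370 / 26)
    = √(469,615.38) ≈ 685.28 → Q = 685
N = D/Q = 16,500/685 ≈ 24.088 orders/yr

24.1 orders per year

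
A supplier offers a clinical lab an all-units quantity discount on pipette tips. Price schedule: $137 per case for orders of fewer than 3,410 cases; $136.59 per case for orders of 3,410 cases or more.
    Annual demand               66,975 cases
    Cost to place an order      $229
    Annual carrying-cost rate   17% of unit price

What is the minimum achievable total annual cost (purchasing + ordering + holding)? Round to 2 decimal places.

$9,192,203.60

H₁ = 17%×$137 = $23.2900;  H₂ = 17%×$136.59 = $23.2203
EOQ₁ = √(2×66,975×229/23.2900) = 1,147.64  (< 3,410, feasible at tier 1)
EOQ₂ = √(2×66,975×229/23.2203) = 1,149.36  (< 3,410 → use Q = 3,410 at tier-2 price)
TC(tier 1 (EOQ₁), Q≈1,147.6) = $9,202,303.45
TC(tier 2, Q≈3,410.0) = $9,192,203.60
Minimum at tier 2: $9,192,203.60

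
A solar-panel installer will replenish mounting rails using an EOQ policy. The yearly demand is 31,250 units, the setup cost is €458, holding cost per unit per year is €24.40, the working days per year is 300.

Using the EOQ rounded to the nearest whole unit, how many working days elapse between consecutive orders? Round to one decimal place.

10.4 days

Q* = √(2·D·S / H) = √(2·31,250·458 / 24.4) = √1,173,155.7 ≈ 1,083.12 → Q = 1,083 units
T = Q/D × 300 days = 1,083/31,250 × 300 = 10.397 days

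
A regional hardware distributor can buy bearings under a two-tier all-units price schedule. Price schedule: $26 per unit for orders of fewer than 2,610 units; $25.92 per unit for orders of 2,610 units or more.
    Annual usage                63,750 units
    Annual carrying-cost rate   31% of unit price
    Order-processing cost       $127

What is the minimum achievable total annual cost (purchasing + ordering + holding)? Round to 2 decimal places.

$1,665,987.95

H₁ = 31%×$26 = $8.0600;  H₂ = 31%×$25.92 = $8.0352
EOQ₁ = √(2×63,750×127/8.0600) = 1,417.39  (< 2,610, feasible at tier 1)
EOQ₂ = √(2×63,750×127/8.0352) = 1,419.58  (< 2,610 → use Q = 2,610 at tier-2 price)
TC(tier 1 (EOQ₁), Q≈1,417.4) = $1,668,924.17
TC(tier 2, Q≈2,610.0) = $1,665,987.95
Minimum at tier 2: $1,665,987.95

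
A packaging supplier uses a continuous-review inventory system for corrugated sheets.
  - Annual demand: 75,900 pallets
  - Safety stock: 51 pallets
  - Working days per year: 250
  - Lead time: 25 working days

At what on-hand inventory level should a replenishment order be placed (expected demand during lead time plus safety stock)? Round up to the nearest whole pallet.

7,641 pallets

Daily demand d = 75,900 / 250 = 303.600 pallets/day
Demand during lead time = 303.600 × 25 = 7,590.00
Reorder point = 7,590.00 + 51 = 7,641.00 → round up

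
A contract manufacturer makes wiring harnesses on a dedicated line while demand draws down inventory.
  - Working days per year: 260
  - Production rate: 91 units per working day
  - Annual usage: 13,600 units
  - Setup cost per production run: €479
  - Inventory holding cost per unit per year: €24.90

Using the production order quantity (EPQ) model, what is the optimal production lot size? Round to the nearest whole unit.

1,109 units

Daily demand d = 13,600/260 = 52.308; p = 91; 1 − d/p = 0.42519
EPQ = √(2DS / (H(1 − d/p)))
    = √(2 × 13,600 × 479 / (24.9 × 0.42519)) ≈ 1,109.33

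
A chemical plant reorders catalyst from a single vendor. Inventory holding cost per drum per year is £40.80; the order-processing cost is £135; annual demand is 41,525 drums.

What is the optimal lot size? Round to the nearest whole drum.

524 drums

EOQ = √(2DS/H) = √(2 × 41,525 × 135 / 40.8)
    = √(274,797.79) ≈ 524.21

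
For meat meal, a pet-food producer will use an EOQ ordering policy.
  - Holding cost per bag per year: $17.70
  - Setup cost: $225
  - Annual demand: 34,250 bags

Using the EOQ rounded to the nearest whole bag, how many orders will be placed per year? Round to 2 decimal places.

Q* = √(2·D·S / H) = √(2·34,250·225 / 17.7) = √870,762.7 ≈ 933.15 → Q = 933
Orders per year = D/Q = 34,250 / 933 = 36.710

36.71 orders per year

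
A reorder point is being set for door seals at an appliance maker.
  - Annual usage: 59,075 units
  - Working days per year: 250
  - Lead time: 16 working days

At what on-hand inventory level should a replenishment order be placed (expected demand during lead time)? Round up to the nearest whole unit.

Daily demand d = 59,075 / 250 = 236.300 units/day
Demand during lead time = 236.300 × 16 = 3,780.80
Reorder point = 3,780.80 → round up

3,781 units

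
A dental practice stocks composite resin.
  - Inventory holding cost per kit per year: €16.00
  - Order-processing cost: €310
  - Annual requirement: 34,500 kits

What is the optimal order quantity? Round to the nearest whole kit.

Optimal lot size Q* = (2 × 34,500 × €310 / €16)^½ ≈ 1,156.23

1,156 kits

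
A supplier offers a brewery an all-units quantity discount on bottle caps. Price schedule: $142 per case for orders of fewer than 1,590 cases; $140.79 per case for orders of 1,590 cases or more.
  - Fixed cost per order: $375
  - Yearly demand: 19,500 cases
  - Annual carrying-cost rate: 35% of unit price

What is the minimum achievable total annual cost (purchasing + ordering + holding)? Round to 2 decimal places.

H₁ = 35%×$142 = $49.7000;  H₂ = 35%×$140.79 = $49.2765
EOQ₁ = √(2×19,500×375/49.7000) = 542.46  (< 1,590, feasible at tier 1)
EOQ₂ = √(2×19,500×375/49.2765) = 544.79  (< 1,590 → use Q = 1,590 at tier-2 price)
TC(tier 1 (EOQ₁), Q≈542.5) = $2,795,960.39
TC(tier 2, Q≈1,590.0) = $2,789,178.87
Minimum at tier 2: $2,789,178.87

$2,789,178.87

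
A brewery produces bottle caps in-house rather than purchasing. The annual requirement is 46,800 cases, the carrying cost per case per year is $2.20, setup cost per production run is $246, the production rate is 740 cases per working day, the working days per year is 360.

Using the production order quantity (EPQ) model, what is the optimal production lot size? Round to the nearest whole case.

3,563 cases

Daily demand d = 46,800/360 = 130.000; p = 740; 1 − d/p = 0.82432
EPQ = √(2DS / (H(1 − d/p)))
    = √(2 × 46,800 × 246 / (2.2 × 0.82432)) ≈ 3,563.24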